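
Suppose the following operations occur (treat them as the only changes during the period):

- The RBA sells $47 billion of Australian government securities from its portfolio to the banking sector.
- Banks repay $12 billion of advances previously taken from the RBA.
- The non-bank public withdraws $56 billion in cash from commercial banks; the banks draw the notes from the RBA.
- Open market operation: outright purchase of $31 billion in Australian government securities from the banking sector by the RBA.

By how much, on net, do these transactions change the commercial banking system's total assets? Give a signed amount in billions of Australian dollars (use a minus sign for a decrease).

RBA balance sheet:
  Assets:      Securities −$16B, Loans to banks −$12B
  Liabilities: Bank reserves −$84B, Currency in circulation +$56B
Commercial banking system:
  Assets:      Reserves at CB −$84B, Securities +$16B
  Liabilities: Checkable deposits −$56B, Borrowings from CB −$12B
Change in total bank assets = -$68 billion.

-$68 billion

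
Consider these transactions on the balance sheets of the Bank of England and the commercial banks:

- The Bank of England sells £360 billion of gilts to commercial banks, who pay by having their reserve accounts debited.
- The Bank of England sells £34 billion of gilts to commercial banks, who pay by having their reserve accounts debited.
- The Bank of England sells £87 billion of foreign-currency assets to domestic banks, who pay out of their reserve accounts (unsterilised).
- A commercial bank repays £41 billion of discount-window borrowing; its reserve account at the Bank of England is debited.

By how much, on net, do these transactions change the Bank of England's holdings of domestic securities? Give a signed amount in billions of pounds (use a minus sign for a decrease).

Bank of England balance sheet:
  Assets:      Securities −£394B, Loans to banks −£41B, Foreign assets −£87B
  Liabilities: Bank reserves −£522B
So the change in the Bank of England's holdings of domestic securities is -£394 billion.

-£394 billion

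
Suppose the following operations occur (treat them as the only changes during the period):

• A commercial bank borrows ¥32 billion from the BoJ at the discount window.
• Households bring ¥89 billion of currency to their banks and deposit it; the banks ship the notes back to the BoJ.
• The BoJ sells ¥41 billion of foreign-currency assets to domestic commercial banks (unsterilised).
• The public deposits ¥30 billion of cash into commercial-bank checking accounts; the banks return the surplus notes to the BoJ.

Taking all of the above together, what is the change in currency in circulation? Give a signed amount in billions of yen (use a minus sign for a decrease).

BoJ balance sheet:
  Assets:      Loans to banks +¥32B, Foreign assets −¥41B
  Liabilities: Bank reserves +¥110B, Currency in circulation −¥119B
Commercial banking system:
  Assets:      Reserves at CB +¥110B, Foreign assets +¥41B
  Liabilities: Checkable deposits +¥119B, Borrowings from CB +¥32B
So the change in currency in circulation is -¥119 billion.

-¥119 billion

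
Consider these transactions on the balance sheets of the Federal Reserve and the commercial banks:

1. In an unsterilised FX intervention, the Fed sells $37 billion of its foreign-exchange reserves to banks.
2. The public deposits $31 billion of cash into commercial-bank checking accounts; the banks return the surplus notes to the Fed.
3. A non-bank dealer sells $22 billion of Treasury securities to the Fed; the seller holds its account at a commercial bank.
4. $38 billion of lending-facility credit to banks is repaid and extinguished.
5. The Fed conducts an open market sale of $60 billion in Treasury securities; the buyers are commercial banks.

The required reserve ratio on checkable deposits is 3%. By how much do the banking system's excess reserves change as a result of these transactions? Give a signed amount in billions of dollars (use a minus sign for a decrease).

-$83.59 billion

FX sale $37 billion: reserves −$37B, deposits 0.
Currency deposit $31 billion: reserves +$31B, deposits +$31B.
Asset purchase (from non-banks) $22 billion: reserves +$22B, deposits +$22B.
Discount-window repayment $38 billion: reserves −$38B, deposits 0.
OMO sale (to banks) $60 billion: reserves −$60B, deposits 0.
Totals: Δreserves = −$82B, Δdeposits = +$53B.
Δrequired reserves = 3% × +$53B = +$1.59B.
Δexcess reserves = Δreserves − Δrequired = −$82B − (+$1.59B) = -$83.59 billion.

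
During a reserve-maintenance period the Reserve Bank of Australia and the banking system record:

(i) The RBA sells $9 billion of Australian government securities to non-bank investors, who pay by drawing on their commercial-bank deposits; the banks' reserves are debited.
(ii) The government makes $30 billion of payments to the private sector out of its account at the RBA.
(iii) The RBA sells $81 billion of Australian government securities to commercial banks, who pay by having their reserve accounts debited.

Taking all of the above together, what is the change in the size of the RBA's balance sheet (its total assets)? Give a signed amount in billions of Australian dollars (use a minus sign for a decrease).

-$90 billion

Asset sale (to non-banks) $9 billion: an RBA asset is shed → −$9B.
Government spending $30 billion: only the composition of liabilities changes → 0.
OMO sale (to banks) $81 billion: an RBA asset is shed → −$81B.
Net: −9 + 0 − 81 = -$90 billion.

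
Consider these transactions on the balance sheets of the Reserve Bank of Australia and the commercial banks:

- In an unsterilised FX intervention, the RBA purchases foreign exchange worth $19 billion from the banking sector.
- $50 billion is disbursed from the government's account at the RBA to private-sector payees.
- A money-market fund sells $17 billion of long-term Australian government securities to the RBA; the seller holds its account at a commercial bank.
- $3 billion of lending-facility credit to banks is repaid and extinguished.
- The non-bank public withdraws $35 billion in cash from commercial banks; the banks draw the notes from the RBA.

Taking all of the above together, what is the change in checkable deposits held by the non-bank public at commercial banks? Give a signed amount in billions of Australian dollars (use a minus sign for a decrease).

RBA balance sheet:
  Assets:      Securities +$17B, Loans to banks −$3B, Foreign assets +$19B
  Liabilities: Bank reserves +$48B, Currency in circulation +$35B, Government deposits −$50B
Commercial banking system:
  Assets:      Reserves at CB +$48B, Foreign assets −$19B
  Liabilities: Checkable deposits +$32B, Borrowings from CB −$3B
So the change in checkable deposits held by the non-bank public at commercial banks is +$32 billion.

+$32 billion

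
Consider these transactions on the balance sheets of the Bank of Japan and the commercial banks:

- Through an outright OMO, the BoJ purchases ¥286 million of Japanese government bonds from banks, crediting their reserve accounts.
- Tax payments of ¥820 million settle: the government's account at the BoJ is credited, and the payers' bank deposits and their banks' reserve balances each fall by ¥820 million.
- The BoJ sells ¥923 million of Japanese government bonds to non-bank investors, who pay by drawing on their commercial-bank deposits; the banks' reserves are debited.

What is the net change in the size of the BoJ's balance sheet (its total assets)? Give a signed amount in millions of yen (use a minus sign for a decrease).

-¥637 million

OMO purchase (from banks) ¥286 million: a BoJ asset is acquired → +¥286M.
Government account inflow ¥820 million: only the composition of liabilities changes → 0.
Asset sale (to non-banks) ¥923 million: a BoJ asset is shed → −¥923M.
Net: 286 + 0 − 923 = -¥637 million.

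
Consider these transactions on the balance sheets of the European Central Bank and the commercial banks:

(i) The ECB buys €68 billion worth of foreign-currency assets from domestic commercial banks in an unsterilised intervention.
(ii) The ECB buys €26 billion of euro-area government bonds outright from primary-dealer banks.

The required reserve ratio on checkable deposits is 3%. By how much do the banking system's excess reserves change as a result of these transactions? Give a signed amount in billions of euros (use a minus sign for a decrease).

FX purchase €68 billion: reserves +€68B, deposits 0.
OMO purchase (from banks) €26 billion: reserves +€26B, deposits 0.
Totals: Δreserves = +€94B, Δdeposits = 0.
Δrequired reserves = 3% × 0 = 0.
Δexcess reserves = Δreserves − Δrequired = +€94B − (0) = +€94 billion.

+€94 billion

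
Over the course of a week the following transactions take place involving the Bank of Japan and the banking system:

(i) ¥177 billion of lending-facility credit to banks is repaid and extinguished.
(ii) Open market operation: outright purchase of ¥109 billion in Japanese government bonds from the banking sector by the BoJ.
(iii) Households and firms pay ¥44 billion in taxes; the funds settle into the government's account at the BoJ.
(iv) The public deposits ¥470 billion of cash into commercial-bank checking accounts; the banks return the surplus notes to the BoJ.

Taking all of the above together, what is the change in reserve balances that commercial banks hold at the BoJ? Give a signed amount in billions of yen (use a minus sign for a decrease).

+¥358 billion

Discount-window repayment ¥177 billion: repayment is debited from reserves → −¥177B.
OMO purchase (from banks) ¥109 billion: the BoJ pays by crediting reserve accounts → +¥109B.
Government account inflow ¥44 billion: funds move from bank reserves into the government account → −¥44B.
Currency deposit ¥470 billion: returned notes are swapped for reserve credit → +¥470B.
Net: −177 + 109 − 44 + 470 = +¥358 billion.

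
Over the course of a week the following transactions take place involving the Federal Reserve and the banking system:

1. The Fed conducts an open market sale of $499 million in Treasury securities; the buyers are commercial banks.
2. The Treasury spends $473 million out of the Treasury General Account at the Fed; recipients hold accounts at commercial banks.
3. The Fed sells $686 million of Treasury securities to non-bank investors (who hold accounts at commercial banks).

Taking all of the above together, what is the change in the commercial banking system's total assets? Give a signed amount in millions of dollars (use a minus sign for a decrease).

-$213 million

Fed balance sheet:
  Assets:      Securities −$1185M
  Liabilities: Bank reserves −$712M, Government deposits −$473M
Commercial banking system:
  Assets:      Reserves at CB −$712M, Securities +$499M
  Liabilities: Checkable deposits −$213M
Change in total bank assets = -$213 million.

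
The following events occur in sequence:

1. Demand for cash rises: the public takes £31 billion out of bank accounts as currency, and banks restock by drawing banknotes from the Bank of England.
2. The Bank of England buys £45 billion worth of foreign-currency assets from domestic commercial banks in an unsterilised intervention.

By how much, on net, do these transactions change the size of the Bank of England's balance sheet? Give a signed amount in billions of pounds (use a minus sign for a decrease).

Currency withdrawal £31 billion: only the composition of liabilities changes → 0.
FX purchase £45 billion: a Bank of England asset is acquired → +£45B.
Net: 0 + 45 = +£45 billion.

+£45 billion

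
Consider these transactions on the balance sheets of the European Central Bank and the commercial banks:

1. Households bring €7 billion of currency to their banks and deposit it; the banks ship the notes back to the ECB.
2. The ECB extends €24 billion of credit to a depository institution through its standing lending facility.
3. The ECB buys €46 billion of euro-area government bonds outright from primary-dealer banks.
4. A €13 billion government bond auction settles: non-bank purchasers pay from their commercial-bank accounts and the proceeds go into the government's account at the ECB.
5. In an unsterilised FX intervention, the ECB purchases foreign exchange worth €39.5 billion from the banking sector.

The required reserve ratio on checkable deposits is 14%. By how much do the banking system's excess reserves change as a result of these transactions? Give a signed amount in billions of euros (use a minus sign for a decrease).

Currency deposit €7 billion: reserves +€7B, deposits +€7B.
Discount-window loan €24 billion: reserves +€24B, deposits 0.
OMO purchase (from banks) €46 billion: reserves +€46B, deposits 0.
Government account inflow €13 billion: reserves −€13B, deposits −€13B.
FX purchase €39.5 billion: reserves +€39.5B, deposits 0.
Totals: Δreserves = +€103.5B, Δdeposits = −€6B.
Δrequired reserves = 14% × −€6B = −€0.84B.
Δexcess reserves = Δreserves − Δrequired = +€103.5B − (−€0.84B) = +€104.34 billion.

+€104.34 billion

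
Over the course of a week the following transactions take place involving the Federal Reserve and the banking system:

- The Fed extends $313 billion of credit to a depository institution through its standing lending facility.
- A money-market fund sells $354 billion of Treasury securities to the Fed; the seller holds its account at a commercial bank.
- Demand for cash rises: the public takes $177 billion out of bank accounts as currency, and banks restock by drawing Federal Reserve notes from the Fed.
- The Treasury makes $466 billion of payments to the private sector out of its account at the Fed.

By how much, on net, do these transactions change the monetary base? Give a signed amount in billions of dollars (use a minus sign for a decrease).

+$1133 billion

Discount-window loan $313 billion: Fed balance sheet expands → +$313B.
Asset purchase (from non-banks) $354 billion: Fed balance sheet expands → +$354B.
Currency withdrawal $177 billion: just a shift between currency and reserves — both are base money → 0.
Government spending $466 billion: a non-base liability converts back to reserves → +$466B.
Net: 313 + 354 + 0 + 466 = +$1133 billion.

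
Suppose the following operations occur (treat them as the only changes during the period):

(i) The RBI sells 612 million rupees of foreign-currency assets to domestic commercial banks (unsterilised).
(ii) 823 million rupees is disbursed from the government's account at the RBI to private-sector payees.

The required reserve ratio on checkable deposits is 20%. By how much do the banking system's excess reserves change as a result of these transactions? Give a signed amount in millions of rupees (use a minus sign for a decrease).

+46.4 million

FX sale 612 million rupees: reserves −612M, deposits 0.
Government spending 823 million rupees: reserves +823M, deposits +823M.
Totals: Δreserves = +211M, Δdeposits = +823M.
Δrequired reserves = 20% × +823M = +164.6M.
Δexcess reserves = Δreserves − Δrequired = +211M − (+164.6M) = +46.4 million.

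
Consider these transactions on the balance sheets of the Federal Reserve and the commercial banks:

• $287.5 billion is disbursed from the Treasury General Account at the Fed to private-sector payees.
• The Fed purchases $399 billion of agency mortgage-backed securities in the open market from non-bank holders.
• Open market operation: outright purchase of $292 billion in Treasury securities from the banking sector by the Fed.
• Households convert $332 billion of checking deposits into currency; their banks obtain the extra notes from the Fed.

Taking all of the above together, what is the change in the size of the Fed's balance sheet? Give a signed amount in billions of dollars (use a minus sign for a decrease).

+$691 billion

Government spending $287.5 billion: only the composition of liabilities changes → 0.
Asset purchase (from non-banks) $399 billion: a Fed asset is acquired → +$399B.
OMO purchase (from banks) $292 billion: a Fed asset is acquired → +$292B.
Currency withdrawal $332 billion: only the composition of liabilities changes → 0.
Net: 0 + 399 + 292 + 0 = +$691 billion.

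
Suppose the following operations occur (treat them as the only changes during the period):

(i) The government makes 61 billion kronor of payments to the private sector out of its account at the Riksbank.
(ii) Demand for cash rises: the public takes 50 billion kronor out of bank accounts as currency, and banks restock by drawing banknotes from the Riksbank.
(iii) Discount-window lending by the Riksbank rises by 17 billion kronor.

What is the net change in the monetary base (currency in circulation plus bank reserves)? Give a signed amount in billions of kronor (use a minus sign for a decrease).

+78 billion

Government spending 61 billion kronor: a non-base liability converts back to reserves → +61B.
Currency withdrawal 50 billion kronor: just a shift between currency and reserves — both are base money → 0.
Discount-window loan 17 billion kronor: Riksbank balance sheet expands → +17B.
Net: 61 + 0 + 17 = +78 billion.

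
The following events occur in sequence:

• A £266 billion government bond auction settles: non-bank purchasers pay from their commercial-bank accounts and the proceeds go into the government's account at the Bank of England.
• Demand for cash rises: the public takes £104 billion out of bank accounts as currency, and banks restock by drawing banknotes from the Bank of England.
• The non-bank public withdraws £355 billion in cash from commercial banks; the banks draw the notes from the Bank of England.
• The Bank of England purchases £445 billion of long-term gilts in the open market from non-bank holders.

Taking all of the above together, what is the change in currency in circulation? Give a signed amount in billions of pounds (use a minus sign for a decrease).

+£459 billion

Government account inflow £266 billion: no currency enters or leaves circulation → 0.
Currency withdrawal £104 billion: notes leave the central bank → +£104B.
Currency withdrawal £355 billion: notes leave the central bank → +£355B.
Asset purchase (from non-banks) £445 billion: no currency enters or leaves circulation → 0.
Net: 0 + 104 + 355 + 0 = +£459 billion.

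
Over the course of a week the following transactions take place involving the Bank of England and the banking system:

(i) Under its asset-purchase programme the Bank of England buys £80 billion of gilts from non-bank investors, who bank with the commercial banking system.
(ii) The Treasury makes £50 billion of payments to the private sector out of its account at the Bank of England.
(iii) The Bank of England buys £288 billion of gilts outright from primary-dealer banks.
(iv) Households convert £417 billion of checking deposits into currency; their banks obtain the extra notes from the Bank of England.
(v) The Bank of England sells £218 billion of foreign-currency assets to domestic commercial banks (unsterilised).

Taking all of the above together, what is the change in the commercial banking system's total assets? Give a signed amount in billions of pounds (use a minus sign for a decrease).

-£287 billion

Bank of England balance sheet:
  Assets:      Securities +£368B, Foreign assets −£218B
  Liabilities: Bank reserves −£217B, Currency in circulation +£417B, Government deposits −£50B
Commercial banking system:
  Assets:      Reserves at CB −£217B, Securities −£288B, Foreign assets +£218B
  Liabilities: Checkable deposits −£287B
Change in total bank assets = -£287 billion.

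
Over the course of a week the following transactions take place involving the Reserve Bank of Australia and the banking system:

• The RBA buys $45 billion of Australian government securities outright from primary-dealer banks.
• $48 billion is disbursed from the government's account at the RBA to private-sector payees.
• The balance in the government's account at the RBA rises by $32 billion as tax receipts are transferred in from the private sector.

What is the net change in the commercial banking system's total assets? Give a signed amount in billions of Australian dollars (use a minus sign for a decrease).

OMO purchase (from banks) $45 billion: just an asset swap on bank balance sheets → 0.
Government spending $48 billion: bank balance sheets expand → +$48B.
Government account inflow $32 billion: bank balance sheets shrink → −$32B.
Net: 0 + 48 − 32 = +$16 billion.

+$16 billion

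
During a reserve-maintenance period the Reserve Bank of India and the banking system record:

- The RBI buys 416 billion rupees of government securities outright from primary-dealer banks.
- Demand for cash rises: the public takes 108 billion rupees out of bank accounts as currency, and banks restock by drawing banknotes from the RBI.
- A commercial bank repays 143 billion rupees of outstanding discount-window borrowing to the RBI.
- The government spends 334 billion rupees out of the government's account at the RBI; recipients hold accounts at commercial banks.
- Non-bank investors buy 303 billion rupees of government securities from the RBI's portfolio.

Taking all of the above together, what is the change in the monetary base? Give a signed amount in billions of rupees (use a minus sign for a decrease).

+304 billion

RBI balance sheet:
  Assets:      Securities +113B, Loans to banks −143B
  Liabilities: Bank reserves +196B, Currency in circulation +108B, Government deposits −334B
Commercial banking system:
  Assets:      Reserves at CB +196B, Securities −416B
  Liabilities: Checkable deposits −77B, Borrowings from CB −143B
Monetary base = currency + reserves: +108B + (+196B) = +304 billion.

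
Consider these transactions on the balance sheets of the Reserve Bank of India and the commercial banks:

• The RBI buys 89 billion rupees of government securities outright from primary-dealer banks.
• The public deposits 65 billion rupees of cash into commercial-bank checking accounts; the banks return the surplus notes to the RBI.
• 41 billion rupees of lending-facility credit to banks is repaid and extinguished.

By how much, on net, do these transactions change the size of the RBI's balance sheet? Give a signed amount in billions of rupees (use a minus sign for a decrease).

+48 billion

RBI balance sheet:
  Assets:      Securities +89B, Loans to banks −41B
  Liabilities: Bank reserves +113B, Currency in circulation −65B
Change in total RBI assets = +48 billion.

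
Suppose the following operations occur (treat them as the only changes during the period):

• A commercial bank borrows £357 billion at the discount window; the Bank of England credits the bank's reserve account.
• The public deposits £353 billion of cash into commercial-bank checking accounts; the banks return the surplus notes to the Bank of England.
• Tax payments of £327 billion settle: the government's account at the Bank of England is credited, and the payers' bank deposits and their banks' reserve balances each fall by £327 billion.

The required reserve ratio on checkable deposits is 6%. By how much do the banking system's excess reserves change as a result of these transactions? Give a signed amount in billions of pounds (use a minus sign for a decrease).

Discount-window loan £357 billion: reserves +£357B, deposits 0.
Currency deposit £353 billion: reserves +£353B, deposits +£353B.
Government account inflow £327 billion: reserves −£327B, deposits −£327B.
Totals: Δreserves = +£383B, Δdeposits = +£26B.
Δrequired reserves = 6% × +£26B = +£1.56B.
Δexcess reserves = Δreserves − Δrequired = +£383B − (+£1.56B) = +£381.44 billion.

+£381.44 billion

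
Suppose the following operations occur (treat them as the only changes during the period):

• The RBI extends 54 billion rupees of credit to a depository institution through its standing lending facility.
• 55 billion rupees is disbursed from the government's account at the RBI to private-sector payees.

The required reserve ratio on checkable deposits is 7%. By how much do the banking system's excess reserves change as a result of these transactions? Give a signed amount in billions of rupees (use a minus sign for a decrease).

Discount-window loan 54 billion rupees: reserves +54B, deposits 0.
Government spending 55 billion rupees: reserves +55B, deposits +55B.
Totals: Δreserves = +109B, Δdeposits = +55B.
Δrequired reserves = 7% × +55B = +3.85B.
Δexcess reserves = Δreserves − Δrequired = +109B − (+3.85B) = +105.15 billion.

+105.15 billion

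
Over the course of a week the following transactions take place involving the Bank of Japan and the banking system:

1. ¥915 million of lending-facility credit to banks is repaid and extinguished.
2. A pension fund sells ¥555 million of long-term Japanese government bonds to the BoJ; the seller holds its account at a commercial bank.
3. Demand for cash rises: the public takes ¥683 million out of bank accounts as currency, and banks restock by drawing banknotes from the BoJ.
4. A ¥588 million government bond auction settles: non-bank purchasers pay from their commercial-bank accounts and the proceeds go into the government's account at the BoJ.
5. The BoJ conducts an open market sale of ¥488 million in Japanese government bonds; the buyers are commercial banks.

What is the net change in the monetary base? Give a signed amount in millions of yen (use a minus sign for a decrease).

Discount-window repayment ¥915 million: BoJ balance sheet contracts → −¥915M.
Asset purchase (from non-banks) ¥555 million: BoJ balance sheet expands → +¥555M.
Currency withdrawal ¥683 million: just a shift between currency and reserves — both are base money → 0.
Government account inflow ¥588 million: reserves shift to a non-base liability → −¥588M.
OMO sale (to banks) ¥488 million: BoJ balance sheet contracts → −¥488M.
Net: −915 + 555 + 0 − 588 − 488 = -¥1436 million.

-¥1436 million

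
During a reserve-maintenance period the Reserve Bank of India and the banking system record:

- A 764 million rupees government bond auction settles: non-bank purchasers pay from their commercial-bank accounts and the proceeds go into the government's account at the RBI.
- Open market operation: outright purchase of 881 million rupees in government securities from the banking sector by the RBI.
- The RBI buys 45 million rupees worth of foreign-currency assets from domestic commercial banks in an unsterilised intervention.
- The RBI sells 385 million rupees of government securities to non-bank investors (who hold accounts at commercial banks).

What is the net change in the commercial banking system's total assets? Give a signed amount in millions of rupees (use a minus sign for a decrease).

-1149 million

RBI balance sheet:
  Assets:      Securities +496M, Foreign assets +45M
  Liabilities: Bank reserves −223M, Government deposits +764M
Commercial banking system:
  Assets:      Reserves at CB −223M, Securities −881M, Foreign assets −45M
  Liabilities: Checkable deposits −1149M
Change in total bank assets = -1149 million.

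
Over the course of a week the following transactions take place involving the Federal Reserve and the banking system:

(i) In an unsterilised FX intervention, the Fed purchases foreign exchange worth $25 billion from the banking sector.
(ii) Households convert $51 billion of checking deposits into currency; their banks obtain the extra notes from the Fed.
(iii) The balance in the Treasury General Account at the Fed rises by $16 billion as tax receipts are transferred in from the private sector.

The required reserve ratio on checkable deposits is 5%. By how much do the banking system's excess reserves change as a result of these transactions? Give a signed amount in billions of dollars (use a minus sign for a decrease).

FX purchase $25 billion: reserves +$25B, deposits 0.
Currency withdrawal $51 billion: reserves −$51B, deposits −$51B.
Government account inflow $16 billion: reserves −$16B, deposits −$16B.
Totals: Δreserves = −$42B, Δdeposits = −$67B.
Δrequired reserves = 5% × −$67B = −$3.35B.
Δexcess reserves = Δreserves − Δrequired = −$42B − (−$3.35B) = -$38.65 billion.

-$38.65 billion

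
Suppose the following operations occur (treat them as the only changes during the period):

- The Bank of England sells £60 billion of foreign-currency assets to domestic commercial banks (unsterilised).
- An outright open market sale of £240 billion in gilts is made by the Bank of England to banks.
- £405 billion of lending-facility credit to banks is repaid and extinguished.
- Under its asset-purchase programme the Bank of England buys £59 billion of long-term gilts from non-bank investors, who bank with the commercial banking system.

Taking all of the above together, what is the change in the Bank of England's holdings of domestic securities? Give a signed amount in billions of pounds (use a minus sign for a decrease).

-£181 billion

FX sale £60 billion: the Bank of England's securities portfolio is untouched → 0.
OMO sale (to banks) £240 billion: securities removed from the Bank of England's portfolio → −£240B.
Discount-window repayment £405 billion: the Bank of England's securities portfolio is untouched → 0.
Asset purchase (from non-banks) £59 billion: securities added to the Bank of England's portfolio → +£59B.
Net: 0 − 240 + 0 + 59 = -£181 billion.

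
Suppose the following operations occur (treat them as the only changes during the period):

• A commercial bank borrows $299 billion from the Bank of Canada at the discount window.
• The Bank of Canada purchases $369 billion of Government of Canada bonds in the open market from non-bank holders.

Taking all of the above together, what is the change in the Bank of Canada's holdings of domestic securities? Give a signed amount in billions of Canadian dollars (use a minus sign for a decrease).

+$369 billion

Discount-window loan $299 billion: the Bank of Canada's securities portfolio is untouched → 0.
Asset purchase (from non-banks) $369 billion: securities added to the Bank of Canada's portfolio → +$369B.
Net: 0 + 369 = +$369 billion.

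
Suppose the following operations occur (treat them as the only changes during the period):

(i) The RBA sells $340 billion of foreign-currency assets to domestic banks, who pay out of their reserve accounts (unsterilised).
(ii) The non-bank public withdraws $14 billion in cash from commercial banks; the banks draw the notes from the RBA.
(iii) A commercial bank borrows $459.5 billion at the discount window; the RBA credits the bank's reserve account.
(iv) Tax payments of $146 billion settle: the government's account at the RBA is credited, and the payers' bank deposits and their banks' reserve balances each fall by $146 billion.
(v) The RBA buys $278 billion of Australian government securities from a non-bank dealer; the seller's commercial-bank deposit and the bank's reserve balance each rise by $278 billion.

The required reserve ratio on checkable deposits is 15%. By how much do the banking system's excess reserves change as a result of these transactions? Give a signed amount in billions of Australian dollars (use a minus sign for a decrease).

+$219.8 billion

FX sale $340 billion: reserves −$340B, deposits 0.
Currency withdrawal $14 billion: reserves −$14B, deposits −$14B.
Discount-window loan $459.5 billion: reserves +$459.5B, deposits 0.
Government account inflow $146 billion: reserves −$146B, deposits −$146B.
Asset purchase (from non-banks) $278 billion: reserves +$278B, deposits +$278B.
Totals: Δreserves = +$237.5B, Δdeposits = +$118B.
Δrequired reserves = 15% × +$118B = +$17.7B.
Δexcess reserves = Δreserves − Δrequired = +$237.5B − (+$17.7B) = +$219.8 billion.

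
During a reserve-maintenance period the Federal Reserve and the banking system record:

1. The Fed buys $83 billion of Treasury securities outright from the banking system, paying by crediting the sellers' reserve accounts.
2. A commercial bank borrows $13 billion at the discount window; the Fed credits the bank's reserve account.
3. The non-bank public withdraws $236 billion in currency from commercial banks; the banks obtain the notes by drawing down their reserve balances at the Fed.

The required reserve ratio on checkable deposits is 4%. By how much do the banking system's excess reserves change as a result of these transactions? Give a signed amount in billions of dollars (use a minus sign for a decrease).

-$130.56 billion

OMO purchase (from banks) $83 billion: reserves +$83B, deposits 0.
Discount-window loan $13 billion: reserves +$13B, deposits 0.
Currency withdrawal $236 billion: reserves −$236B, deposits −$236B.
Totals: Δreserves = −$140B, Δdeposits = −$236B.
Δrequired reserves = 4% × −$236B = −$9.44B.
Δexcess reserves = Δreserves − Δrequired = −$140B − (−$9.44B) = -$130.56 billion.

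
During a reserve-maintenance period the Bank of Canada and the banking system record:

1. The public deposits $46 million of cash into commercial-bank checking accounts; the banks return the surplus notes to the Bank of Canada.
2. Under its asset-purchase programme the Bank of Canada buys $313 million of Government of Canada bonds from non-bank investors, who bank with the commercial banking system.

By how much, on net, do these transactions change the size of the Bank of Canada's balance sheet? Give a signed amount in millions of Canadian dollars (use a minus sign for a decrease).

Bank of Canada balance sheet:
  Assets:      Securities +$313M
  Liabilities: Bank reserves +$359M, Currency in circulation −$46M
Change in total Bank of Canada assets = +$313 million.

+$313 million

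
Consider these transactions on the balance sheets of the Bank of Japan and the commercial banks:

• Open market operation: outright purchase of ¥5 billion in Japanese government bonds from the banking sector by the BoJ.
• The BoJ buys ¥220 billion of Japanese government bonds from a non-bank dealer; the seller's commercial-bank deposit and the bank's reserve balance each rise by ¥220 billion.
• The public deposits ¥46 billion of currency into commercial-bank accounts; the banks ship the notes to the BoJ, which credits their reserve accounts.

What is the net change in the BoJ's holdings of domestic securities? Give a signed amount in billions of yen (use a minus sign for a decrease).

+¥225 billion

OMO purchase (from banks) ¥5 billion: securities added to the BoJ's portfolio → +¥5B.
Asset purchase (from non-banks) ¥220 billion: securities added to the BoJ's portfolio → +¥220B.
Currency deposit ¥46 billion: the BoJ's securities portfolio is untouched → 0.
Net: 5 + 220 + 0 = +¥225 billion.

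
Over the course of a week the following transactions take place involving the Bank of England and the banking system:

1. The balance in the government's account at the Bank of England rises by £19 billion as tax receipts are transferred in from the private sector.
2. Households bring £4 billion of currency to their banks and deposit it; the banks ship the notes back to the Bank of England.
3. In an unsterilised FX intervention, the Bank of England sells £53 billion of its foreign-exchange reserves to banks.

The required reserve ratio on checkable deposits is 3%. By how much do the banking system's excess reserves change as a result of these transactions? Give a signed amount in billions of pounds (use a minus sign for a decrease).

-£67.55 billion

Government account inflow £19 billion: reserves −£19B, deposits −£19B.
Currency deposit £4 billion: reserves +£4B, deposits +£4B.
FX sale £53 billion: reserves −£53B, deposits 0.
Totals: Δreserves = −£68B, Δdeposits = −£15B.
Δrequired reserves = 3% × −£15B = −£0.45B.
Δexcess reserves = Δreserves − Δrequired = −£68B − (−£0.45B) = -£67.55 billion.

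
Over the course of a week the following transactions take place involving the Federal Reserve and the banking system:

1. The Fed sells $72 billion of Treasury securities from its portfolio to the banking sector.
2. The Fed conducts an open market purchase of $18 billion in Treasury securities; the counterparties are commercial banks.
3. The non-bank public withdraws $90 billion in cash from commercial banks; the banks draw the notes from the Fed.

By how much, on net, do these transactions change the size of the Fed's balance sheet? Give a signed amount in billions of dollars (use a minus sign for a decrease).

-$54 billion

Fed balance sheet:
  Assets:      Securities −$54B
  Liabilities: Bank reserves −$144B, Currency in circulation +$90B
Change in total Fed assets = -$54 billion.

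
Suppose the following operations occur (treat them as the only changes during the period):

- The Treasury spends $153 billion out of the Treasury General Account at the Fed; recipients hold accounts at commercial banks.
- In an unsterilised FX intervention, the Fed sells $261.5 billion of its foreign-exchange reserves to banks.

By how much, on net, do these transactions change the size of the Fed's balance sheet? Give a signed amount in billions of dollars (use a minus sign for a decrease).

Government spending $153 billion: only the composition of liabilities changes → 0.
FX sale $261.5 billion: a Fed asset is shed → −$261.5B.
Net: 0 − 261.5 = -$261.5 billion.

-$261.5 billion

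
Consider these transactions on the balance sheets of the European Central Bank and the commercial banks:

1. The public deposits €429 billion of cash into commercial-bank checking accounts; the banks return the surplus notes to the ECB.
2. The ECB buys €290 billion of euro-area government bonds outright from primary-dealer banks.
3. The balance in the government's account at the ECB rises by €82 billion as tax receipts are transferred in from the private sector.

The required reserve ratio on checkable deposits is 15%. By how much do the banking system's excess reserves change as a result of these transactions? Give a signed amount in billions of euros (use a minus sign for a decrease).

Currency deposit €429 billion: reserves +€429B, deposits +€429B.
OMO purchase (from banks) €290 billion: reserves +€290B, deposits 0.
Government account inflow €82 billion: reserves −€82B, deposits −€82B.
Totals: Δreserves = +€637B, Δdeposits = +€347B.
Δrequired reserves = 15% × +€347B = +€52.05B.
Δexcess reserves = Δreserves − Δrequired = +€637B − (+€52.05B) = +€584.95 billion.

+€584.95 billion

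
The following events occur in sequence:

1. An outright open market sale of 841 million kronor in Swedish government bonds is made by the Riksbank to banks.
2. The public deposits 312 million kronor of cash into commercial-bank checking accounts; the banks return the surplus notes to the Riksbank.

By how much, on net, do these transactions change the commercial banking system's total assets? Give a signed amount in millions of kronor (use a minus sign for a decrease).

+312 million

Riksbank balance sheet:
  Assets:      Securities −841M
  Liabilities: Bank reserves −529M, Currency in circulation −312M
Commercial banking system:
  Assets:      Reserves at CB −529M, Securities +841M
  Liabilities: Checkable deposits +312M
Change in total bank assets = +312 million.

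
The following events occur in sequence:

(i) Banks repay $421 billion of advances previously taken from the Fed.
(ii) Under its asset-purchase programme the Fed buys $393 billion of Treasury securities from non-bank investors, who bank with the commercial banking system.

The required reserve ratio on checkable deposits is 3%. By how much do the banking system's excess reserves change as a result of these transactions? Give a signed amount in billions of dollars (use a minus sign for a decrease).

-$39.79 billion

Discount-window repayment $421 billion: reserves −$421B, deposits 0.
Asset purchase (from non-banks) $393 billion: reserves +$393B, deposits +$393B.
Totals: Δreserves = −$28B, Δdeposits = +$393B.
Δrequired reserves = 3% × +$393B = +$11.79B.
Δexcess reserves = Δreserves − Δrequired = −$28B − (+$11.79B) = -$39.79 billion.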